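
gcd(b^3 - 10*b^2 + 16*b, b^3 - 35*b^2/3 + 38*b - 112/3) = b - 2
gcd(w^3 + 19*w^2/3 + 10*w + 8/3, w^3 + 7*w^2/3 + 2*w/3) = w^2 + 7*w/3 + 2/3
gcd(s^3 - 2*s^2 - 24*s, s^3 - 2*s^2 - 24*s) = s^3 - 2*s^2 - 24*s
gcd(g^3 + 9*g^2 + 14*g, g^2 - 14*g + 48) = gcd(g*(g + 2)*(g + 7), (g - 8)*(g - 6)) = 1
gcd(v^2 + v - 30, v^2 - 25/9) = 1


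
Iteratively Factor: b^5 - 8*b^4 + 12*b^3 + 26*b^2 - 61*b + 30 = (b - 1)*(b^4 - 7*b^3 + 5*b^2 + 31*b - 30) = (b - 1)*(b + 2)*(b^3 - 9*b^2 + 23*b - 15) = (b - 1)^2*(b + 2)*(b^2 - 8*b + 15) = (b - 3)*(b - 1)^2*(b + 2)*(b - 5)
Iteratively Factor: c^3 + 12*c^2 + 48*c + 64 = (c + 4)*(c^2 + 8*c + 16) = (c + 4)^2*(c + 4)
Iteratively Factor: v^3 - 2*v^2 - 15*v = (v - 5)*(v^2 + 3*v) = (v - 5)*(v + 3)*(v)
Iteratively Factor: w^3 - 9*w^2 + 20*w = (w)*(w^2 - 9*w + 20) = w*(w - 4)*(w - 5)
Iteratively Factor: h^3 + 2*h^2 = (h)*(h^2 + 2*h) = h*(h + 2)*(h)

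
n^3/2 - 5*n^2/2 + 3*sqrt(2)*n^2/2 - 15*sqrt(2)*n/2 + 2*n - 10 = (n/2 + sqrt(2)/2)*(n - 5)*(n + 2*sqrt(2))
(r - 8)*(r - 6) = r^2 - 14*r + 48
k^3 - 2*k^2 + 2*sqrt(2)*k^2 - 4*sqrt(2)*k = k*(k - 2)*(k + 2*sqrt(2))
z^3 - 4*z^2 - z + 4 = (z - 4)*(z - 1)*(z + 1)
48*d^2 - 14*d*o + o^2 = (-8*d + o)*(-6*d + o)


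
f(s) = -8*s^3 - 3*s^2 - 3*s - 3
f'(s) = -24*s^2 - 6*s - 3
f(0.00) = -3.00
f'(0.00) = -3.00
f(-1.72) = 33.99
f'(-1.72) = -63.68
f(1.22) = -25.65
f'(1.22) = -46.04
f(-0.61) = -0.47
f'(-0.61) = -8.27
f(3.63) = -436.08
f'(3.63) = -341.03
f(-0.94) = 3.81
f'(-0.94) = -18.57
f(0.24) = -4.00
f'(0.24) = -5.82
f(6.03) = -1884.22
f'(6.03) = -911.84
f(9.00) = -6105.00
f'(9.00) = -2001.00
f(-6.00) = 1635.00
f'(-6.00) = -831.00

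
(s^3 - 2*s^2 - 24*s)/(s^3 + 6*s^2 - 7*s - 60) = s*(s - 6)/(s^2 + 2*s - 15)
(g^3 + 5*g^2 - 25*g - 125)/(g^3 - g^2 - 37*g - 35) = (g^2 - 25)/(g^2 - 6*g - 7)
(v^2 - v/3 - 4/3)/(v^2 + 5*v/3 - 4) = (v + 1)/(v + 3)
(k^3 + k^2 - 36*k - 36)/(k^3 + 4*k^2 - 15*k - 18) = (k - 6)/(k - 3)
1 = 1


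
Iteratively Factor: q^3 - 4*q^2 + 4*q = (q - 2)*(q^2 - 2*q) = q*(q - 2)*(q - 2)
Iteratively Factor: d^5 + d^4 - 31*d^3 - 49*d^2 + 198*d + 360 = (d - 3)*(d^4 + 4*d^3 - 19*d^2 - 106*d - 120) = (d - 3)*(d + 2)*(d^3 + 2*d^2 - 23*d - 60) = (d - 3)*(d + 2)*(d + 4)*(d^2 - 2*d - 15) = (d - 3)*(d + 2)*(d + 3)*(d + 4)*(d - 5)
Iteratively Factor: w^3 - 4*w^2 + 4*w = (w - 2)*(w^2 - 2*w) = w*(w - 2)*(w - 2)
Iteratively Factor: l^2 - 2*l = (l - 2)*(l)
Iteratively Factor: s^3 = (s)*(s^2) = s^2*(s)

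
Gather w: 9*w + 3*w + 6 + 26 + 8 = 12*w + 40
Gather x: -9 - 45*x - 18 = -45*x - 27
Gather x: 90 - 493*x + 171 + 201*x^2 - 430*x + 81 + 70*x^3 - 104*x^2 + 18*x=70*x^3 + 97*x^2 - 905*x + 342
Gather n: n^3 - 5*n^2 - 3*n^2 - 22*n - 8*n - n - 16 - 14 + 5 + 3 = n^3 - 8*n^2 - 31*n - 22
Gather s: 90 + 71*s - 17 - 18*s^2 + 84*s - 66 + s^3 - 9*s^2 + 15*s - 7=s^3 - 27*s^2 + 170*s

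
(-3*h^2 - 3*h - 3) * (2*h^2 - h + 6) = -6*h^4 - 3*h^3 - 21*h^2 - 15*h - 18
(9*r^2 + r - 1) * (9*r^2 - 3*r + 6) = 81*r^4 - 18*r^3 + 42*r^2 + 9*r - 6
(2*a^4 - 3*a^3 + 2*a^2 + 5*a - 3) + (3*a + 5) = 2*a^4 - 3*a^3 + 2*a^2 + 8*a + 2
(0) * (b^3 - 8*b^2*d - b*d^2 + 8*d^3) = 0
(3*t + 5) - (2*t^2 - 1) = -2*t^2 + 3*t + 6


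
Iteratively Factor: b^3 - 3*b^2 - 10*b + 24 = (b - 4)*(b^2 + b - 6) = (b - 4)*(b - 2)*(b + 3)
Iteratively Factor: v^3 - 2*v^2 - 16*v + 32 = (v - 4)*(v^2 + 2*v - 8) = (v - 4)*(v + 4)*(v - 2)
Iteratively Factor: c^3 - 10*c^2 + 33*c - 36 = (c - 3)*(c^2 - 7*c + 12) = (c - 3)^2*(c - 4)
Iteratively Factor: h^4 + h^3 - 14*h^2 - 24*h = (h + 2)*(h^3 - h^2 - 12*h) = (h + 2)*(h + 3)*(h^2 - 4*h) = (h - 4)*(h + 2)*(h + 3)*(h)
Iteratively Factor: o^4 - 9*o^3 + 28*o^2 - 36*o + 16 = (o - 4)*(o^3 - 5*o^2 + 8*o - 4) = (o - 4)*(o - 2)*(o^2 - 3*o + 2) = (o - 4)*(o - 2)*(o - 1)*(o - 2)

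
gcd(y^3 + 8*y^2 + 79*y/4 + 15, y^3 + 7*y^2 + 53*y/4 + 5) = y^2 + 13*y/2 + 10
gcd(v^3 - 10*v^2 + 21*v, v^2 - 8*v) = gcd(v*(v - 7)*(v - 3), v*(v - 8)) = v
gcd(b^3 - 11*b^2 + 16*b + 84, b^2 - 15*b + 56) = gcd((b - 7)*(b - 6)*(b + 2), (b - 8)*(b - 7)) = b - 7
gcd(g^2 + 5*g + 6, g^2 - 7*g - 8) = 1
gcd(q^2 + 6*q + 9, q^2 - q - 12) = q + 3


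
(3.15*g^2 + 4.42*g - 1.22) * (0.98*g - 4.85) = 3.087*g^3 - 10.9459*g^2 - 22.6326*g + 5.917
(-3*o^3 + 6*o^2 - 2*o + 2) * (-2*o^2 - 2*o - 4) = 6*o^5 - 6*o^4 + 4*o^3 - 24*o^2 + 4*o - 8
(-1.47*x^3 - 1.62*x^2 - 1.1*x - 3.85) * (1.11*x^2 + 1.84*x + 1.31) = -1.6317*x^5 - 4.503*x^4 - 6.1275*x^3 - 8.4197*x^2 - 8.525*x - 5.0435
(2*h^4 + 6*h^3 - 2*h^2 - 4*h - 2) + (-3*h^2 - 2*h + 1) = 2*h^4 + 6*h^3 - 5*h^2 - 6*h - 1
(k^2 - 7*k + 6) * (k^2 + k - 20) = k^4 - 6*k^3 - 21*k^2 + 146*k - 120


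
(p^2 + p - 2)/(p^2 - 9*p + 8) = (p + 2)/(p - 8)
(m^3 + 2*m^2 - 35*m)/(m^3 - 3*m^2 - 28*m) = (-m^2 - 2*m + 35)/(-m^2 + 3*m + 28)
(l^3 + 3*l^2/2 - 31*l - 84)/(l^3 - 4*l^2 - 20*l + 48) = (l + 7/2)/(l - 2)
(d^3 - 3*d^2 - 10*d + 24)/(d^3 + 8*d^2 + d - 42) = (d - 4)/(d + 7)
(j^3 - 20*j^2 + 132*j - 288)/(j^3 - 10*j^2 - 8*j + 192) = (j - 6)/(j + 4)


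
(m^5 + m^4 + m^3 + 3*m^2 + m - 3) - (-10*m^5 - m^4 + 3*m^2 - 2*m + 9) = 11*m^5 + 2*m^4 + m^3 + 3*m - 12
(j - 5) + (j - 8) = 2*j - 13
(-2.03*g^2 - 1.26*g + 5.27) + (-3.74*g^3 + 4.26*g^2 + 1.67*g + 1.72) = -3.74*g^3 + 2.23*g^2 + 0.41*g + 6.99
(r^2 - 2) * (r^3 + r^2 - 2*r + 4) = r^5 + r^4 - 4*r^3 + 2*r^2 + 4*r - 8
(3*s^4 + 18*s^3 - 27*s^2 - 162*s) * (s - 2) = 3*s^5 + 12*s^4 - 63*s^3 - 108*s^2 + 324*s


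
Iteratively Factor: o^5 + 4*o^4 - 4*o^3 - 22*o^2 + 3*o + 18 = (o + 3)*(o^4 + o^3 - 7*o^2 - o + 6) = (o - 2)*(o + 3)*(o^3 + 3*o^2 - o - 3) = (o - 2)*(o - 1)*(o + 3)*(o^2 + 4*o + 3) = (o - 2)*(o - 1)*(o + 3)^2*(o + 1)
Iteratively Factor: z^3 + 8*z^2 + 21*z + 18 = (z + 3)*(z^2 + 5*z + 6) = (z + 2)*(z + 3)*(z + 3)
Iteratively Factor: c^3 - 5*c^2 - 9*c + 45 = (c - 3)*(c^2 - 2*c - 15) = (c - 3)*(c + 3)*(c - 5)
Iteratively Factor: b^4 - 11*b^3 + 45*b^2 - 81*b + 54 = (b - 3)*(b^3 - 8*b^2 + 21*b - 18) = (b - 3)*(b - 2)*(b^2 - 6*b + 9) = (b - 3)^2*(b - 2)*(b - 3)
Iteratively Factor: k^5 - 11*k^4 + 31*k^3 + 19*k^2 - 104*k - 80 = (k - 4)*(k^4 - 7*k^3 + 3*k^2 + 31*k + 20) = (k - 5)*(k - 4)*(k^3 - 2*k^2 - 7*k - 4) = (k - 5)*(k - 4)^2*(k^2 + 2*k + 1) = (k - 5)*(k - 4)^2*(k + 1)*(k + 1)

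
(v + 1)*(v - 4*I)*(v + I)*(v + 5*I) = v^4 + v^3 + 2*I*v^3 + 19*v^2 + 2*I*v^2 + 19*v + 20*I*v + 20*I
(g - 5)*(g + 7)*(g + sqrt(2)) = g^3 + sqrt(2)*g^2 + 2*g^2 - 35*g + 2*sqrt(2)*g - 35*sqrt(2)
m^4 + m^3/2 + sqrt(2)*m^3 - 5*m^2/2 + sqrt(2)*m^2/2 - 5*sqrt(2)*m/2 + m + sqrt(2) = (m - 1)*(m - 1/2)*(m + 2)*(m + sqrt(2))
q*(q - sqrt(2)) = q^2 - sqrt(2)*q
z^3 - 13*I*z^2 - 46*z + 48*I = (z - 8*I)*(z - 3*I)*(z - 2*I)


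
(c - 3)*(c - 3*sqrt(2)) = c^2 - 3*sqrt(2)*c - 3*c + 9*sqrt(2)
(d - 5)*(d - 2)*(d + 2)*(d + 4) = d^4 - d^3 - 24*d^2 + 4*d + 80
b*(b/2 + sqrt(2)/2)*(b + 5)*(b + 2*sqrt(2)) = b^4/2 + 3*sqrt(2)*b^3/2 + 5*b^3/2 + 2*b^2 + 15*sqrt(2)*b^2/2 + 10*b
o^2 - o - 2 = (o - 2)*(o + 1)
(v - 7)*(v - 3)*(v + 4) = v^3 - 6*v^2 - 19*v + 84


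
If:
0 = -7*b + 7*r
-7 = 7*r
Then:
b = -1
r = -1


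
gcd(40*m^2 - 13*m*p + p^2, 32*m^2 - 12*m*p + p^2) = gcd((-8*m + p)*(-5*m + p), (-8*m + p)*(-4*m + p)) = -8*m + p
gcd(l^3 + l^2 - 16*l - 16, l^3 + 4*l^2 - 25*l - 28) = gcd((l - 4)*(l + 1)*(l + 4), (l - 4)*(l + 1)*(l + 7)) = l^2 - 3*l - 4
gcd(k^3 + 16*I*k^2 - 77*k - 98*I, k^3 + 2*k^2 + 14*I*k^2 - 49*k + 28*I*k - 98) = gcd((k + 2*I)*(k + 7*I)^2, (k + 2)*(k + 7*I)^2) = k^2 + 14*I*k - 49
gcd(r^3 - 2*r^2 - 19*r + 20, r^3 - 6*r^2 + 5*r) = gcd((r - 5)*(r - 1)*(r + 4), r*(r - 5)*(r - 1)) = r^2 - 6*r + 5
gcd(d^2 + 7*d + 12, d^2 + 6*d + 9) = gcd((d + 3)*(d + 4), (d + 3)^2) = d + 3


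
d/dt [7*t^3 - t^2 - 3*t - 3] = 21*t^2 - 2*t - 3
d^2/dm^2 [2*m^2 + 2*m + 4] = 4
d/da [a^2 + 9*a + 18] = 2*a + 9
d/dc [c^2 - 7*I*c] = 2*c - 7*I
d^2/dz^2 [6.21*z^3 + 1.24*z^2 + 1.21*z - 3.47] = 37.26*z + 2.48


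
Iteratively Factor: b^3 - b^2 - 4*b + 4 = (b - 2)*(b^2 + b - 2) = (b - 2)*(b - 1)*(b + 2)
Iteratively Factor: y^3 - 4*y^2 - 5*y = (y + 1)*(y^2 - 5*y) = (y - 5)*(y + 1)*(y)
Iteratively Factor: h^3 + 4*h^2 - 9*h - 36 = (h + 4)*(h^2 - 9) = (h + 3)*(h + 4)*(h - 3)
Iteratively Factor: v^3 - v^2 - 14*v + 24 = (v + 4)*(v^2 - 5*v + 6) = (v - 3)*(v + 4)*(v - 2)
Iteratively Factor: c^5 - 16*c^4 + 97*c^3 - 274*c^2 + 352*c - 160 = (c - 2)*(c^4 - 14*c^3 + 69*c^2 - 136*c + 80) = (c - 4)*(c - 2)*(c^3 - 10*c^2 + 29*c - 20) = (c - 4)*(c - 2)*(c - 1)*(c^2 - 9*c + 20) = (c - 5)*(c - 4)*(c - 2)*(c - 1)*(c - 4)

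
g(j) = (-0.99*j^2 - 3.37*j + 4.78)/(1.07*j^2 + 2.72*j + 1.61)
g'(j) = (-2.14*j - 2.72)*(-0.99*j^2 - 3.37*j + 4.78)/(1.07*j^2 + 2.72*j + 1.61)^2 + (-1.98*j - 3.37)/(1.07*j^2 + 2.72*j + 1.61) = (0.9131*j^2 - 13.417*j - 18.4273)/(1.1449*j^4 + 5.8208*j^3 + 10.8438*j^2 + 8.7584*j + 2.5921)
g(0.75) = 0.40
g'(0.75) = -1.55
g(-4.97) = -0.20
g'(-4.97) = 0.34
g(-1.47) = -99.62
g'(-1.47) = 562.42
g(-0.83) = 77.02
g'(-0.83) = -831.28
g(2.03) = -0.53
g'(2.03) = -0.31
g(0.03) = 2.76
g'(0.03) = -6.57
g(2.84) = -0.71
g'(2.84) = -0.15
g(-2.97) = 2.04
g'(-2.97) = 3.34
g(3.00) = -0.73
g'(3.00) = -0.13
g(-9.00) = -0.71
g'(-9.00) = 0.04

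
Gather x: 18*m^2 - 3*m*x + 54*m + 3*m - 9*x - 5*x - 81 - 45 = 18*m^2 + 57*m + x*(-3*m - 14) - 126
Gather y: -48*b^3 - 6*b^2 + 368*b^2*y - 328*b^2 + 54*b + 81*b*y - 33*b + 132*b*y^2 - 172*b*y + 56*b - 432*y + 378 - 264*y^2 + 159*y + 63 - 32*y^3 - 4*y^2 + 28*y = -48*b^3 - 334*b^2 + 77*b - 32*y^3 + y^2*(132*b - 268) + y*(368*b^2 - 91*b - 245) + 441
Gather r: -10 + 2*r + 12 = 2*r + 2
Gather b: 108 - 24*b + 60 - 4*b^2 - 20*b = -4*b^2 - 44*b + 168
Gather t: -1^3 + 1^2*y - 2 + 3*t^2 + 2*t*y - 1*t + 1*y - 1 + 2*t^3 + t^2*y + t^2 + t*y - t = 2*t^3 + t^2*(y + 4) + t*(3*y - 2) + 2*y - 4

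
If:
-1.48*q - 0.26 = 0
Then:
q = -0.18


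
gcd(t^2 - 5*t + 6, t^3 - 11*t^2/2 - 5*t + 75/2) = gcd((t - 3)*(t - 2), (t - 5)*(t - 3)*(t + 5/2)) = t - 3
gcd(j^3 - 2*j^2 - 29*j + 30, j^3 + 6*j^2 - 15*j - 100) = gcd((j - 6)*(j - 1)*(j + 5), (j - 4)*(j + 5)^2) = j + 5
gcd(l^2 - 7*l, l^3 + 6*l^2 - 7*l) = l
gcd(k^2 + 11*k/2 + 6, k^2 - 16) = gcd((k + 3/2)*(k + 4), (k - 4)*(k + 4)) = k + 4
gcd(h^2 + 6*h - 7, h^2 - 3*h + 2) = h - 1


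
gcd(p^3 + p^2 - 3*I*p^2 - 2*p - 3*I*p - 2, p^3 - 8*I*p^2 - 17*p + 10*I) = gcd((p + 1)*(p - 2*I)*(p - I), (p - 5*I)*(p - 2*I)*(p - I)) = p^2 - 3*I*p - 2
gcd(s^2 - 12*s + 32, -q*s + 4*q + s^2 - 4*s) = s - 4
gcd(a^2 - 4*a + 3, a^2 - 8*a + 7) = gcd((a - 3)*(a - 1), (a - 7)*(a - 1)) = a - 1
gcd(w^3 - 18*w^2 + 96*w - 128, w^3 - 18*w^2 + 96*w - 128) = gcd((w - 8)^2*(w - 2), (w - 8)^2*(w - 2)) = w^3 - 18*w^2 + 96*w - 128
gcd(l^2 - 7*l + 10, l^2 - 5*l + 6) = l - 2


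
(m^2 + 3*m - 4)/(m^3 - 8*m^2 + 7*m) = (m + 4)/(m*(m - 7))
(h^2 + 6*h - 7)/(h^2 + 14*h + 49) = (h - 1)/(h + 7)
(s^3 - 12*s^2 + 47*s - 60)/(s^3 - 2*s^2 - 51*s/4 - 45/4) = 4*(s^2 - 7*s + 12)/(4*s^2 + 12*s + 9)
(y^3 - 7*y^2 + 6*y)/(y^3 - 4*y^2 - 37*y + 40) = y*(y - 6)/(y^2 - 3*y - 40)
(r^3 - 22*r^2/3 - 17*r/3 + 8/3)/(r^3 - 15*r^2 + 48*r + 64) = (r - 1/3)/(r - 8)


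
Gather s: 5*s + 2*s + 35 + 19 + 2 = 7*s + 56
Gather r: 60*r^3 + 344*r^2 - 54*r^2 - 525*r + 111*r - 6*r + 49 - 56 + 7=60*r^3 + 290*r^2 - 420*r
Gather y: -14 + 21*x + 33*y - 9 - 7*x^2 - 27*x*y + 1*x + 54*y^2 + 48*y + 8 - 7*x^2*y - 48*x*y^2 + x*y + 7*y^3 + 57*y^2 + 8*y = -7*x^2 + 22*x + 7*y^3 + y^2*(111 - 48*x) + y*(-7*x^2 - 26*x + 89) - 15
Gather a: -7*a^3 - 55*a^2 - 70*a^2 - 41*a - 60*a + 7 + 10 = -7*a^3 - 125*a^2 - 101*a + 17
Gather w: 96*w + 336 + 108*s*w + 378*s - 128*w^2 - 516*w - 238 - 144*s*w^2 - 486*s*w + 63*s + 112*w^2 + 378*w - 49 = 441*s + w^2*(-144*s - 16) + w*(-378*s - 42) + 49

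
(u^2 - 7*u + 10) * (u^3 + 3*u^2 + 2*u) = u^5 - 4*u^4 - 9*u^3 + 16*u^2 + 20*u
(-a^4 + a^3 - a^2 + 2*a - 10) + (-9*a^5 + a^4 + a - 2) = -9*a^5 + a^3 - a^2 + 3*a - 12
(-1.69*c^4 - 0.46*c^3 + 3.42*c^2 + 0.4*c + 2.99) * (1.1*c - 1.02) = -1.859*c^5 + 1.2178*c^4 + 4.2312*c^3 - 3.0484*c^2 + 2.881*c - 3.0498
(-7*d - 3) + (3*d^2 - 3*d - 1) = 3*d^2 - 10*d - 4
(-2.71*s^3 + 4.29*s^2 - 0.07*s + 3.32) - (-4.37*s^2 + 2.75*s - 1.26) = -2.71*s^3 + 8.66*s^2 - 2.82*s + 4.58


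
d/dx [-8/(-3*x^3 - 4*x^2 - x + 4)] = 8*(-9*x^2 - 8*x - 1)/(3*x^3 + 4*x^2 + x - 4)^2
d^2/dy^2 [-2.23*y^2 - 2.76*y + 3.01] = -4.46000000000000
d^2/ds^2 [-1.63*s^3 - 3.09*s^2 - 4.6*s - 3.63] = -9.78*s - 6.18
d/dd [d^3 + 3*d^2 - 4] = 3*d*(d + 2)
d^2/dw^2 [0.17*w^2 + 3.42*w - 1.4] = 0.340000000000000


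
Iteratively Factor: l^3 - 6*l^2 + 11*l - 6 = (l - 3)*(l^2 - 3*l + 2) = (l - 3)*(l - 1)*(l - 2)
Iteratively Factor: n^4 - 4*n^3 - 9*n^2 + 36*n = (n + 3)*(n^3 - 7*n^2 + 12*n) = (n - 3)*(n + 3)*(n^2 - 4*n) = (n - 4)*(n - 3)*(n + 3)*(n)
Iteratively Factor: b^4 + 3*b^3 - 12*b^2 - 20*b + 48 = (b - 2)*(b^3 + 5*b^2 - 2*b - 24) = (b - 2)*(b + 3)*(b^2 + 2*b - 8) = (b - 2)^2*(b + 3)*(b + 4)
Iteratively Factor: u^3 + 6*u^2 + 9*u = (u + 3)*(u^2 + 3*u) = u*(u + 3)*(u + 3)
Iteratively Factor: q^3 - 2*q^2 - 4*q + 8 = (q - 2)*(q^2 - 4) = (q - 2)^2*(q + 2)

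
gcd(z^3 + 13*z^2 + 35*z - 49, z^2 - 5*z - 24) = 1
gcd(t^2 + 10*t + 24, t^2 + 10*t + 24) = t^2 + 10*t + 24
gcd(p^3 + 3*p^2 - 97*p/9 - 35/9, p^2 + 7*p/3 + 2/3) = p + 1/3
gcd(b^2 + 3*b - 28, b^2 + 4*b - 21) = b + 7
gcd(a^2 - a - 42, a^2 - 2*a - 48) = a + 6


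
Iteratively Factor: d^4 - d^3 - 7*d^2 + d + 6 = (d + 2)*(d^3 - 3*d^2 - d + 3) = (d - 3)*(d + 2)*(d^2 - 1) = (d - 3)*(d - 1)*(d + 2)*(d + 1)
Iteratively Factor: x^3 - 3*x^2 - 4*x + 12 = (x - 2)*(x^2 - x - 6) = (x - 2)*(x + 2)*(x - 3)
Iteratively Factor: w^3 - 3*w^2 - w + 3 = (w - 3)*(w^2 - 1) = (w - 3)*(w - 1)*(w + 1)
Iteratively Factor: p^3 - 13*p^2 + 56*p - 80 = (p - 4)*(p^2 - 9*p + 20) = (p - 4)^2*(p - 5)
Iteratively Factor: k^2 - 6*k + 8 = (k - 2)*(k - 4)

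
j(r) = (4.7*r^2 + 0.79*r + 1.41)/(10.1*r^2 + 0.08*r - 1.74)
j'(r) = (-20.2*r - 0.08)*(4.7*r^2 + 0.79*r + 1.41)/(10.1*r^2 + 0.08*r - 1.74)^2 + (9.4*r + 0.79)/(10.1*r^2 + 0.08*r - 1.74) = (-7.603*r^2 - 44.838*r - 1.4874)/(102.01*r^4 + 1.616*r^3 - 35.1416*r^2 - 0.2784*r + 3.0276)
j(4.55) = 0.49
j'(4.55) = -0.01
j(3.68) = 0.50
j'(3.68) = -0.01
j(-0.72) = 0.95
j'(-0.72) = 2.27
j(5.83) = 0.48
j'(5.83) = -0.00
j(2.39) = 0.54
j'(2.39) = -0.05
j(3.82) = 0.50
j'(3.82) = -0.01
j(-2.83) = 0.47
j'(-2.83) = 0.01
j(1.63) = 0.60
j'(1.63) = -0.15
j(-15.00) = 0.46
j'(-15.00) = -0.00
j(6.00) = 0.48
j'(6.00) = -0.00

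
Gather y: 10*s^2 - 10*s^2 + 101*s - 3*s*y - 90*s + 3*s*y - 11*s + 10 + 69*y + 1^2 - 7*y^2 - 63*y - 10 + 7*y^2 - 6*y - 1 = 0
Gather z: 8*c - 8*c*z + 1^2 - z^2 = -8*c*z + 8*c - z^2 + 1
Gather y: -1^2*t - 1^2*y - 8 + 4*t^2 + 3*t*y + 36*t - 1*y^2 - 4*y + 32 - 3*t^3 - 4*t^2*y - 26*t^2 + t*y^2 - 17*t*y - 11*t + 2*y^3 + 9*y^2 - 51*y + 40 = -3*t^3 - 22*t^2 + 24*t + 2*y^3 + y^2*(t + 8) + y*(-4*t^2 - 14*t - 56) + 64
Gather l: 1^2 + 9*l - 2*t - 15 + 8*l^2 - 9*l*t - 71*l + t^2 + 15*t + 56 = 8*l^2 + l*(-9*t - 62) + t^2 + 13*t + 42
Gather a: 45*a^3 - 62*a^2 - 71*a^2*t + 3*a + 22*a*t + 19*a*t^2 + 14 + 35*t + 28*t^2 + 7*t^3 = 45*a^3 + a^2*(-71*t - 62) + a*(19*t^2 + 22*t + 3) + 7*t^3 + 28*t^2 + 35*t + 14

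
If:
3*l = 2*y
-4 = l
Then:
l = -4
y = -6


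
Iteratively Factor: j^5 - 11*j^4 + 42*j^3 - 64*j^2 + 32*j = (j - 4)*(j^4 - 7*j^3 + 14*j^2 - 8*j) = j*(j - 4)*(j^3 - 7*j^2 + 14*j - 8) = j*(j - 4)*(j - 1)*(j^2 - 6*j + 8) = j*(j - 4)^2*(j - 1)*(j - 2)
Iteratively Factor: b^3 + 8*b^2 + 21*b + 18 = (b + 3)*(b^2 + 5*b + 6) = (b + 3)^2*(b + 2)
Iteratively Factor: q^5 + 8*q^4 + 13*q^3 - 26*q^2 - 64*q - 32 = (q + 1)*(q^4 + 7*q^3 + 6*q^2 - 32*q - 32) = (q + 1)*(q + 4)*(q^3 + 3*q^2 - 6*q - 8) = (q + 1)*(q + 4)^2*(q^2 - q - 2) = (q + 1)^2*(q + 4)^2*(q - 2)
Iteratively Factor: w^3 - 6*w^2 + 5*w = (w)*(w^2 - 6*w + 5) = w*(w - 5)*(w - 1)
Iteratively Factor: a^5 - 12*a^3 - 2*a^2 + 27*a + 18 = (a - 3)*(a^4 + 3*a^3 - 3*a^2 - 11*a - 6) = (a - 3)*(a + 3)*(a^3 - 3*a - 2) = (a - 3)*(a + 1)*(a + 3)*(a^2 - a - 2) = (a - 3)*(a - 2)*(a + 1)*(a + 3)*(a + 1)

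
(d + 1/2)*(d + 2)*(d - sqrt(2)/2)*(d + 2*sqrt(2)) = d^4 + 3*sqrt(2)*d^3/2 + 5*d^3/2 - d^2 + 15*sqrt(2)*d^2/4 - 5*d + 3*sqrt(2)*d/2 - 2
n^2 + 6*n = n*(n + 6)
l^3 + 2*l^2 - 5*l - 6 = (l - 2)*(l + 1)*(l + 3)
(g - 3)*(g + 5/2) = g^2 - g/2 - 15/2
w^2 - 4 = (w - 2)*(w + 2)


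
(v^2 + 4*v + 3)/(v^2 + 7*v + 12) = (v + 1)/(v + 4)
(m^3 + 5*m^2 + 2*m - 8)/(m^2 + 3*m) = (m^3 + 5*m^2 + 2*m - 8)/(m*(m + 3))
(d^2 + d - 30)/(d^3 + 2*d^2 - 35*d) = (d + 6)/(d*(d + 7))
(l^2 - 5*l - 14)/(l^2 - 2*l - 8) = (l - 7)/(l - 4)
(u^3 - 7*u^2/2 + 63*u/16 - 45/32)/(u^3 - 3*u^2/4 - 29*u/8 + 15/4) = (u - 3/4)/(u + 2)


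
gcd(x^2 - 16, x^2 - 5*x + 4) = x - 4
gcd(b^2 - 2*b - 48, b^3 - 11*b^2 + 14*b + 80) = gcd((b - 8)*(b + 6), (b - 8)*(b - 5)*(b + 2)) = b - 8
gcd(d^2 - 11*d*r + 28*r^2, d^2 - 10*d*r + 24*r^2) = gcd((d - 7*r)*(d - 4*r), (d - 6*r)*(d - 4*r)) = -d + 4*r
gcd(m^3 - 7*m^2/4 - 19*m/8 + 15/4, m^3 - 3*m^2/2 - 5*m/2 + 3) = m^2 - m/2 - 3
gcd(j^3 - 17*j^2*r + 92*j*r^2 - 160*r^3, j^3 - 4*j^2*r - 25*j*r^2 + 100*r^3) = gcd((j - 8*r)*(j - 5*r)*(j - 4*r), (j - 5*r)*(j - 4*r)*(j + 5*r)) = j^2 - 9*j*r + 20*r^2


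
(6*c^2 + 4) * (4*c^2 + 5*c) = 24*c^4 + 30*c^3 + 16*c^2 + 20*c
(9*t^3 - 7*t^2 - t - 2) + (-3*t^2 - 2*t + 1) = 9*t^3 - 10*t^2 - 3*t - 1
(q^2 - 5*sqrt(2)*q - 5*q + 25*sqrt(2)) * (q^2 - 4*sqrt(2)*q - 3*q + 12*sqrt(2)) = q^4 - 9*sqrt(2)*q^3 - 8*q^3 + 55*q^2 + 72*sqrt(2)*q^2 - 320*q - 135*sqrt(2)*q + 600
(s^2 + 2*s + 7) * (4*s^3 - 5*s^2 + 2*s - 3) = 4*s^5 + 3*s^4 + 20*s^3 - 34*s^2 + 8*s - 21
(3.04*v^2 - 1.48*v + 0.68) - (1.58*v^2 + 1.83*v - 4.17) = 1.46*v^2 - 3.31*v + 4.85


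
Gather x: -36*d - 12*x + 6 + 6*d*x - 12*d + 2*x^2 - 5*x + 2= -48*d + 2*x^2 + x*(6*d - 17) + 8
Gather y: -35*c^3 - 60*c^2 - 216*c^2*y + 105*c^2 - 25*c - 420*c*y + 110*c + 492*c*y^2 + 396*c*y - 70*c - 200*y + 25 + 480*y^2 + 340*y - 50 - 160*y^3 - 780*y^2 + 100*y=-35*c^3 + 45*c^2 + 15*c - 160*y^3 + y^2*(492*c - 300) + y*(-216*c^2 - 24*c + 240) - 25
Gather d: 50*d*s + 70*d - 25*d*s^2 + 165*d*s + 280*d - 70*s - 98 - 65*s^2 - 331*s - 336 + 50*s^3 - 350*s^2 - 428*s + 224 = d*(-25*s^2 + 215*s + 350) + 50*s^3 - 415*s^2 - 829*s - 210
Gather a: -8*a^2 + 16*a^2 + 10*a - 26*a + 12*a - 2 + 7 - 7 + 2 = 8*a^2 - 4*a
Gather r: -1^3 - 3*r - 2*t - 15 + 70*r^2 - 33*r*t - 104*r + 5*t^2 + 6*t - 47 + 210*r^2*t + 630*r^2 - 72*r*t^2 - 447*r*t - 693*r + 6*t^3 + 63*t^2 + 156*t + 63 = r^2*(210*t + 700) + r*(-72*t^2 - 480*t - 800) + 6*t^3 + 68*t^2 + 160*t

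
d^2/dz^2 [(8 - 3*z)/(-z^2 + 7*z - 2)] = 2*((29 - 9*z)*(z^2 - 7*z + 2) + (2*z - 7)^2*(3*z - 8))/(z^2 - 7*z + 2)^3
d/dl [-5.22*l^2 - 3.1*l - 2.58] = -10.44*l - 3.1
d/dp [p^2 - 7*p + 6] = 2*p - 7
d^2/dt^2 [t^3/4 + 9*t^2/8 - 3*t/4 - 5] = 3*t/2 + 9/4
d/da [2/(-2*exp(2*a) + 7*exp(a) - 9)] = (8*exp(a) - 14)*exp(a)/(2*exp(2*a) - 7*exp(a) + 9)^2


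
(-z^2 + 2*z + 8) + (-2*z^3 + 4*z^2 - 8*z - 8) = -2*z^3 + 3*z^2 - 6*z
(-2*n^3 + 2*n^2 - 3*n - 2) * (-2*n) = 4*n^4 - 4*n^3 + 6*n^2 + 4*n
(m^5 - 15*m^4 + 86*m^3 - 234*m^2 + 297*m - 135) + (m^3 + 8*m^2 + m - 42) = m^5 - 15*m^4 + 87*m^3 - 226*m^2 + 298*m - 177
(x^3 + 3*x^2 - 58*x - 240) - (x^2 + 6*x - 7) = x^3 + 2*x^2 - 64*x - 233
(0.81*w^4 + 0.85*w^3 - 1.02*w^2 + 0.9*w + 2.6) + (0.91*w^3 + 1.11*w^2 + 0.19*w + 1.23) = 0.81*w^4 + 1.76*w^3 + 0.0900000000000001*w^2 + 1.09*w + 3.83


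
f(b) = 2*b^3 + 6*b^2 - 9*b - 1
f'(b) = 6*b^2 + 12*b - 9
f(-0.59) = 5.99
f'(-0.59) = -13.99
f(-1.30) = 16.45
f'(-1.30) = -14.46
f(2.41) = 40.15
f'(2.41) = 54.77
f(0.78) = -3.42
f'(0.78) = 4.01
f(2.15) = 27.26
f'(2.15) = 44.54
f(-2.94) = 26.50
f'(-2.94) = 7.58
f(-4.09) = -0.66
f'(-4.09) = 42.29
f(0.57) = -3.81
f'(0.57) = -0.21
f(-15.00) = -5266.00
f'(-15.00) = 1161.00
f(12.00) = 4211.00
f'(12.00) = 999.00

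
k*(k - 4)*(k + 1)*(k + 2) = k^4 - k^3 - 10*k^2 - 8*k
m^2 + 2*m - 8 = (m - 2)*(m + 4)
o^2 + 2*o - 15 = (o - 3)*(o + 5)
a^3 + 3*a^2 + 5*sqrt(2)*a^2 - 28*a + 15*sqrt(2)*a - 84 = (a + 3)*(a - 2*sqrt(2))*(a + 7*sqrt(2))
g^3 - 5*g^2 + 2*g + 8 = (g - 4)*(g - 2)*(g + 1)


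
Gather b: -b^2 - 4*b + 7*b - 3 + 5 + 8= -b^2 + 3*b + 10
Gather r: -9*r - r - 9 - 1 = -10*r - 10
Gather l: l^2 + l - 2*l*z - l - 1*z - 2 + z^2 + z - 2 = l^2 - 2*l*z + z^2 - 4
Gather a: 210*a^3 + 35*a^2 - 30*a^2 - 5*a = 210*a^3 + 5*a^2 - 5*a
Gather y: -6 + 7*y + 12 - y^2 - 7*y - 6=-y^2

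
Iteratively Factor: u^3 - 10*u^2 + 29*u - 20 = (u - 4)*(u^2 - 6*u + 5) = (u - 4)*(u - 1)*(u - 5)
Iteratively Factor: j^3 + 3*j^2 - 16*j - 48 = (j + 3)*(j^2 - 16) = (j - 4)*(j + 3)*(j + 4)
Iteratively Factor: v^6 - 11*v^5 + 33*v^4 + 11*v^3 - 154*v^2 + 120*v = (v - 3)*(v^5 - 8*v^4 + 9*v^3 + 38*v^2 - 40*v) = (v - 3)*(v - 1)*(v^4 - 7*v^3 + 2*v^2 + 40*v) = (v - 3)*(v - 1)*(v + 2)*(v^3 - 9*v^2 + 20*v) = (v - 4)*(v - 3)*(v - 1)*(v + 2)*(v^2 - 5*v) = (v - 5)*(v - 4)*(v - 3)*(v - 1)*(v + 2)*(v)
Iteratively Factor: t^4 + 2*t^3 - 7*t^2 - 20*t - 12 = (t - 3)*(t^3 + 5*t^2 + 8*t + 4) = (t - 3)*(t + 2)*(t^2 + 3*t + 2) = (t - 3)*(t + 1)*(t + 2)*(t + 2)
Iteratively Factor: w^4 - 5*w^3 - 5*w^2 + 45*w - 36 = (w + 3)*(w^3 - 8*w^2 + 19*w - 12) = (w - 4)*(w + 3)*(w^2 - 4*w + 3) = (w - 4)*(w - 1)*(w + 3)*(w - 3)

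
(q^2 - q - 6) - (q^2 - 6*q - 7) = 5*q + 1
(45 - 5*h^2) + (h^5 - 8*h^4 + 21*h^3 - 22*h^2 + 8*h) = h^5 - 8*h^4 + 21*h^3 - 27*h^2 + 8*h + 45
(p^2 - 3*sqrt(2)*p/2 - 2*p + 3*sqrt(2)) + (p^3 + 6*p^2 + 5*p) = p^3 + 7*p^2 - 3*sqrt(2)*p/2 + 3*p + 3*sqrt(2)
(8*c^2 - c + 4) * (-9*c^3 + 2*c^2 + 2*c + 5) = -72*c^5 + 25*c^4 - 22*c^3 + 46*c^2 + 3*c + 20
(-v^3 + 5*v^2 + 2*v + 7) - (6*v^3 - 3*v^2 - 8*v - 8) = -7*v^3 + 8*v^2 + 10*v + 15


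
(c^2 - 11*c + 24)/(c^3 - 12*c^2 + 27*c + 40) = (c - 3)/(c^2 - 4*c - 5)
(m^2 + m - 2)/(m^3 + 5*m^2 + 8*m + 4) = (m - 1)/(m^2 + 3*m + 2)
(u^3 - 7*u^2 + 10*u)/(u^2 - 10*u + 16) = u*(u - 5)/(u - 8)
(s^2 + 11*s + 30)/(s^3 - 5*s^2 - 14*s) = (s^2 + 11*s + 30)/(s*(s^2 - 5*s - 14))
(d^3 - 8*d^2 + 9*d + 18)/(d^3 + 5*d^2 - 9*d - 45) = (d^2 - 5*d - 6)/(d^2 + 8*d + 15)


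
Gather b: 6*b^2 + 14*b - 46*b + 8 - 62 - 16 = 6*b^2 - 32*b - 70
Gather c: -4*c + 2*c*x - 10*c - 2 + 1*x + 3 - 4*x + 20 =c*(2*x - 14) - 3*x + 21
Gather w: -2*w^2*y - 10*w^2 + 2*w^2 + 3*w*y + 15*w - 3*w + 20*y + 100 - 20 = w^2*(-2*y - 8) + w*(3*y + 12) + 20*y + 80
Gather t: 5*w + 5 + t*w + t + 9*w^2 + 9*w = t*(w + 1) + 9*w^2 + 14*w + 5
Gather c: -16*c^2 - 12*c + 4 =-16*c^2 - 12*c + 4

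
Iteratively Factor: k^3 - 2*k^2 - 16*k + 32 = (k - 2)*(k^2 - 16) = (k - 4)*(k - 2)*(k + 4)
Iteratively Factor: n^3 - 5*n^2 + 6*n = (n - 3)*(n^2 - 2*n) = n*(n - 3)*(n - 2)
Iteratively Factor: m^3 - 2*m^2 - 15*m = (m - 5)*(m^2 + 3*m) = m*(m - 5)*(m + 3)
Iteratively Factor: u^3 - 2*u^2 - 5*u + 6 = (u + 2)*(u^2 - 4*u + 3) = (u - 1)*(u + 2)*(u - 3)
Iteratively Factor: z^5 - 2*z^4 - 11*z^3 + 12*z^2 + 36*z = (z + 2)*(z^4 - 4*z^3 - 3*z^2 + 18*z) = (z + 2)^2*(z^3 - 6*z^2 + 9*z) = z*(z + 2)^2*(z^2 - 6*z + 9) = z*(z - 3)*(z + 2)^2*(z - 3)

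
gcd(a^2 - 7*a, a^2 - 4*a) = a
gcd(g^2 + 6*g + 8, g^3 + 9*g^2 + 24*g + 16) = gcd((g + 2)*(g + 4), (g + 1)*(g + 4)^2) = g + 4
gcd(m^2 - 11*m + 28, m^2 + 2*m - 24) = m - 4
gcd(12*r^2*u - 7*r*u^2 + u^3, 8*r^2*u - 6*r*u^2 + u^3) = 4*r*u - u^2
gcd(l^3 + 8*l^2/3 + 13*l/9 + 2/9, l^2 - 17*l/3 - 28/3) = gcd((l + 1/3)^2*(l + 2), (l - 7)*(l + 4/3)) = 1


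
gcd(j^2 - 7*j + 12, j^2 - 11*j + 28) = j - 4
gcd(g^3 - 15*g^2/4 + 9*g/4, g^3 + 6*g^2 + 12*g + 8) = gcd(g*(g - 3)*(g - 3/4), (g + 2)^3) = 1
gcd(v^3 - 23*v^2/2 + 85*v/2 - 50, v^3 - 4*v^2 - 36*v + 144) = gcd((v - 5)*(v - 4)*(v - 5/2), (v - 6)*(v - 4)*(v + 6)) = v - 4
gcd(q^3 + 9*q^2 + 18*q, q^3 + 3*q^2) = q^2 + 3*q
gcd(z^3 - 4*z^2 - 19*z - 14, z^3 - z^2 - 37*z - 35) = z^2 - 6*z - 7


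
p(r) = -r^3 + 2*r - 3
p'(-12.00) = -430.00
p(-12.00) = 1701.00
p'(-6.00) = -106.00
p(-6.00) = 201.00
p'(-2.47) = -16.30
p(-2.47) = 7.13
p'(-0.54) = 1.13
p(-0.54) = -3.92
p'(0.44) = 1.42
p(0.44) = -2.21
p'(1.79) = -7.61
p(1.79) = -5.16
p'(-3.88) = -43.16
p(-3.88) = 47.65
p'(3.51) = -34.96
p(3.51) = -39.22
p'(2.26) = -13.32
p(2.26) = -10.02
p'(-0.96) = -0.76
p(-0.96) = -4.04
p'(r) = 2 - 3*r^2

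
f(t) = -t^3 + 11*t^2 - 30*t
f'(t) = -3*t^2 + 22*t - 30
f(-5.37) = 633.16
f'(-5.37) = -234.65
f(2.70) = -20.49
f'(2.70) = 7.53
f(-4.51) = 450.77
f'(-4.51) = -190.24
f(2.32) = -22.88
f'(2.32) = 4.89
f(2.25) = -23.20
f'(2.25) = 4.31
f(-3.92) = 346.87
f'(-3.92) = -162.34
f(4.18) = -6.24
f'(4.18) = 9.54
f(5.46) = 1.36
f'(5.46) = 0.69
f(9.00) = -108.00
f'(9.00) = -75.00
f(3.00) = -18.00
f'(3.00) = 9.00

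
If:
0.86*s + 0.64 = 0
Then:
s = -0.74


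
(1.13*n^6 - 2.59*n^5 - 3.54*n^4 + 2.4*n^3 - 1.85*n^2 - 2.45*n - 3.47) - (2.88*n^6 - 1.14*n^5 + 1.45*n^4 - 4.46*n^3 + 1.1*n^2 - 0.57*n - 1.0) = -1.75*n^6 - 1.45*n^5 - 4.99*n^4 + 6.86*n^3 - 2.95*n^2 - 1.88*n - 2.47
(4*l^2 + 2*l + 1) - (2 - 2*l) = 4*l^2 + 4*l - 1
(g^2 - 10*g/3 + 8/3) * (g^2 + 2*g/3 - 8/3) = g^4 - 8*g^3/3 - 20*g^2/9 + 32*g/3 - 64/9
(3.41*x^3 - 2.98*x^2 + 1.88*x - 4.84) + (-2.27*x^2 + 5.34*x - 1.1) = 3.41*x^3 - 5.25*x^2 + 7.22*x - 5.94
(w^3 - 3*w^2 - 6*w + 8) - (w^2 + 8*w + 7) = w^3 - 4*w^2 - 14*w + 1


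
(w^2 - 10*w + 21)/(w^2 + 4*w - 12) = (w^2 - 10*w + 21)/(w^2 + 4*w - 12)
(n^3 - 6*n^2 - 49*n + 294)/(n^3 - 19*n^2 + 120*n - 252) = (n + 7)/(n - 6)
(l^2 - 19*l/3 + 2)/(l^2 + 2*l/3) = (3*l^2 - 19*l + 6)/(l*(3*l + 2))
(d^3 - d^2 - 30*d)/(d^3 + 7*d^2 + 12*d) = (d^2 - d - 30)/(d^2 + 7*d + 12)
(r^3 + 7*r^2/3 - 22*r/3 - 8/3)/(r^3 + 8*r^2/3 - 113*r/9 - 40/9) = 3*(r^2 + 2*r - 8)/(3*r^2 + 7*r - 40)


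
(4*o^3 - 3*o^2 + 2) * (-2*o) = -8*o^4 + 6*o^3 - 4*o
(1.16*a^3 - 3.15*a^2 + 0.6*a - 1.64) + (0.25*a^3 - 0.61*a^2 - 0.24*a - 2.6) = 1.41*a^3 - 3.76*a^2 + 0.36*a - 4.24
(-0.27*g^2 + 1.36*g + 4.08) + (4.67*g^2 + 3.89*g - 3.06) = 4.4*g^2 + 5.25*g + 1.02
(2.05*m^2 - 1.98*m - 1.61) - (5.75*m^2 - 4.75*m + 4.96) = -3.7*m^2 + 2.77*m - 6.57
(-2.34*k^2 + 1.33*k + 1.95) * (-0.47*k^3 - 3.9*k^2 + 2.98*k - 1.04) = 1.0998*k^5 + 8.5009*k^4 - 13.0767*k^3 - 1.208*k^2 + 4.4278*k - 2.028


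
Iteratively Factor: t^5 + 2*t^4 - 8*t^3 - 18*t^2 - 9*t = (t + 1)*(t^4 + t^3 - 9*t^2 - 9*t) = (t + 1)*(t + 3)*(t^3 - 2*t^2 - 3*t) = (t + 1)^2*(t + 3)*(t^2 - 3*t) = t*(t + 1)^2*(t + 3)*(t - 3)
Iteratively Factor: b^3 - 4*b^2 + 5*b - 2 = (b - 1)*(b^2 - 3*b + 2) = (b - 1)^2*(b - 2)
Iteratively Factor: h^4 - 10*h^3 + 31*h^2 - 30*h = (h)*(h^3 - 10*h^2 + 31*h - 30) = h*(h - 5)*(h^2 - 5*h + 6) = h*(h - 5)*(h - 2)*(h - 3)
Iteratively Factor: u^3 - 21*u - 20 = (u - 5)*(u^2 + 5*u + 4) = (u - 5)*(u + 1)*(u + 4)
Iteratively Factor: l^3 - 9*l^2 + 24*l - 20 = (l - 5)*(l^2 - 4*l + 4) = (l - 5)*(l - 2)*(l - 2)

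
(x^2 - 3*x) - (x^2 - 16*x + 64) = 13*x - 64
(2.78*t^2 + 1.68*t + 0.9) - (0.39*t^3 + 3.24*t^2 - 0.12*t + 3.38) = -0.39*t^3 - 0.46*t^2 + 1.8*t - 2.48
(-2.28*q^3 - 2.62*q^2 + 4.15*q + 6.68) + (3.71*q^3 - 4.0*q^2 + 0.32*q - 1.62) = 1.43*q^3 - 6.62*q^2 + 4.47*q + 5.06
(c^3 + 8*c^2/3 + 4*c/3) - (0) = c^3 + 8*c^2/3 + 4*c/3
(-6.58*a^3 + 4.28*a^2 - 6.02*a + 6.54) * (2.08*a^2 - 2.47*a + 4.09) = -13.6864*a^5 + 25.155*a^4 - 50.0054*a^3 + 45.9778*a^2 - 40.7756*a + 26.7486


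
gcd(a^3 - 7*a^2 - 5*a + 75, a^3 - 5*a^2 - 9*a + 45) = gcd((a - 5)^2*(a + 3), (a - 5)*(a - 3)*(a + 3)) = a^2 - 2*a - 15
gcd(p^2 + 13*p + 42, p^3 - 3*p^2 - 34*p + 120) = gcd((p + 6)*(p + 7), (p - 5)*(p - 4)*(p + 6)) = p + 6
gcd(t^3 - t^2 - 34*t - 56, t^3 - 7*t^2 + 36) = t + 2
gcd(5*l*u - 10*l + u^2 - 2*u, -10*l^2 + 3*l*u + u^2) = 5*l + u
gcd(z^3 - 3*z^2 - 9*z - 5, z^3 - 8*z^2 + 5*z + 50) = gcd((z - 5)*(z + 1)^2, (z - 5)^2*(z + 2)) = z - 5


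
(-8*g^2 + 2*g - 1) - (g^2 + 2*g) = -9*g^2 - 1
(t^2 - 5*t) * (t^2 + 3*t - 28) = t^4 - 2*t^3 - 43*t^2 + 140*t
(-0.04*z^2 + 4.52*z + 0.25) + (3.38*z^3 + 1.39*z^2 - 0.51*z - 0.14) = 3.38*z^3 + 1.35*z^2 + 4.01*z + 0.11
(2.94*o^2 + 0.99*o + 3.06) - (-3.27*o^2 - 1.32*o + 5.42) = 6.21*o^2 + 2.31*o - 2.36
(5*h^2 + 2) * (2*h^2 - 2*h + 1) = 10*h^4 - 10*h^3 + 9*h^2 - 4*h + 2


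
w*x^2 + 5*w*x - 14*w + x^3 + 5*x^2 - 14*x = (w + x)*(x - 2)*(x + 7)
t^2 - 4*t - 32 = (t - 8)*(t + 4)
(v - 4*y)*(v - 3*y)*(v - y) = v^3 - 8*v^2*y + 19*v*y^2 - 12*y^3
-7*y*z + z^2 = z*(-7*y + z)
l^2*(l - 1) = l^3 - l^2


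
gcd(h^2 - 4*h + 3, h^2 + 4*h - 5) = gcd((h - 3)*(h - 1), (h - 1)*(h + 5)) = h - 1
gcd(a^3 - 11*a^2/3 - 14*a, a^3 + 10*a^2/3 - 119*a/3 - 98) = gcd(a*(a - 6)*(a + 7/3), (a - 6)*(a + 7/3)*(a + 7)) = a^2 - 11*a/3 - 14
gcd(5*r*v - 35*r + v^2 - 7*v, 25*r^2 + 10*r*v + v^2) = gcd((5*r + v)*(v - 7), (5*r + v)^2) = 5*r + v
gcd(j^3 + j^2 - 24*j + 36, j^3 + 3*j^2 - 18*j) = j^2 + 3*j - 18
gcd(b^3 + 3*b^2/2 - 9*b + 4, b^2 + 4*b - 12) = b - 2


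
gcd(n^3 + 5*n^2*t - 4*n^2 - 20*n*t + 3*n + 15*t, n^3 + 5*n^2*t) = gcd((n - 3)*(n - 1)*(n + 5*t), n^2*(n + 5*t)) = n + 5*t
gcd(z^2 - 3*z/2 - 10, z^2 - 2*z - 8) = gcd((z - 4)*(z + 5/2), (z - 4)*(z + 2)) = z - 4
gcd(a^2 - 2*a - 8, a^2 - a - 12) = a - 4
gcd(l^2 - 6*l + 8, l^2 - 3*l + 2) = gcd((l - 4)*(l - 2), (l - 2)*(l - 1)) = l - 2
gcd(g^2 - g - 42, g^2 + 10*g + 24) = g + 6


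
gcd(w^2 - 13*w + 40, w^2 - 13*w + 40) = w^2 - 13*w + 40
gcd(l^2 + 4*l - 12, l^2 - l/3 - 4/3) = 1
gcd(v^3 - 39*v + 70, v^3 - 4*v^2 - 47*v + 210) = v^2 + 2*v - 35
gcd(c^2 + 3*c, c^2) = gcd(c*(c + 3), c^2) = c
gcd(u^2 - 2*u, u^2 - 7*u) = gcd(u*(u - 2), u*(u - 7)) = u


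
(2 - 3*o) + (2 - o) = 4 - 4*o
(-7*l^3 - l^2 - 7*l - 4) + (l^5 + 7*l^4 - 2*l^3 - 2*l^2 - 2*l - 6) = l^5 + 7*l^4 - 9*l^3 - 3*l^2 - 9*l - 10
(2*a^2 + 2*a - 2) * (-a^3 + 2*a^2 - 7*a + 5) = -2*a^5 + 2*a^4 - 8*a^3 - 8*a^2 + 24*a - 10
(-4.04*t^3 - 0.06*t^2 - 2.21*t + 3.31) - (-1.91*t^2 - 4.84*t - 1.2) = -4.04*t^3 + 1.85*t^2 + 2.63*t + 4.51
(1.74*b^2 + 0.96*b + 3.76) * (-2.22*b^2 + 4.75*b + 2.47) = -3.8628*b^4 + 6.1338*b^3 + 0.510599999999999*b^2 + 20.2312*b + 9.2872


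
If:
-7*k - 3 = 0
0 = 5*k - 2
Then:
No Solution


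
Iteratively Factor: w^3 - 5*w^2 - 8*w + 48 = (w + 3)*(w^2 - 8*w + 16) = (w - 4)*(w + 3)*(w - 4)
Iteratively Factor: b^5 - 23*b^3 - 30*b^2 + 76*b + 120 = (b - 5)*(b^4 + 5*b^3 + 2*b^2 - 20*b - 24) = (b - 5)*(b + 3)*(b^3 + 2*b^2 - 4*b - 8) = (b - 5)*(b + 2)*(b + 3)*(b^2 - 4) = (b - 5)*(b - 2)*(b + 2)*(b + 3)*(b + 2)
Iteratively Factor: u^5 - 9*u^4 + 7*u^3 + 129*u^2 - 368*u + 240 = (u - 1)*(u^4 - 8*u^3 - u^2 + 128*u - 240) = (u - 4)*(u - 1)*(u^3 - 4*u^2 - 17*u + 60) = (u - 4)*(u - 3)*(u - 1)*(u^2 - u - 20) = (u - 5)*(u - 4)*(u - 3)*(u - 1)*(u + 4)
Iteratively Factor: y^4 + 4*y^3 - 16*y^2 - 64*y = (y)*(y^3 + 4*y^2 - 16*y - 64) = y*(y + 4)*(y^2 - 16) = y*(y + 4)^2*(y - 4)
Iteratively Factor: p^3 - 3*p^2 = (p - 3)*(p^2) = p*(p - 3)*(p)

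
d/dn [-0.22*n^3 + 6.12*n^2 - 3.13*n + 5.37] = -0.66*n^2 + 12.24*n - 3.13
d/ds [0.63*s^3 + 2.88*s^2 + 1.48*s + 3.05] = 1.89*s^2 + 5.76*s + 1.48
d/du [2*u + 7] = 2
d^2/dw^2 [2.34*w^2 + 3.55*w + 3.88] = 4.68000000000000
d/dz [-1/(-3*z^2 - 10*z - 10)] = 2*(-3*z - 5)/(3*z^2 + 10*z + 10)^2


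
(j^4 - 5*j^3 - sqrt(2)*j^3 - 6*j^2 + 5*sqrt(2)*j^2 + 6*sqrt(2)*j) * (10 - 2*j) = -2*j^5 + 2*sqrt(2)*j^4 + 20*j^4 - 38*j^3 - 20*sqrt(2)*j^3 - 60*j^2 + 38*sqrt(2)*j^2 + 60*sqrt(2)*j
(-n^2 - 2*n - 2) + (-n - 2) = -n^2 - 3*n - 4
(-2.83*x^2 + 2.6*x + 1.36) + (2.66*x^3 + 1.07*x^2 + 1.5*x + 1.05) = 2.66*x^3 - 1.76*x^2 + 4.1*x + 2.41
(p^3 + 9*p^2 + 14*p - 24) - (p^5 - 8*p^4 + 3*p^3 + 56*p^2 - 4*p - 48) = -p^5 + 8*p^4 - 2*p^3 - 47*p^2 + 18*p + 24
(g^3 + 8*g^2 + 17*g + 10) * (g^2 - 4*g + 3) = g^5 + 4*g^4 - 12*g^3 - 34*g^2 + 11*g + 30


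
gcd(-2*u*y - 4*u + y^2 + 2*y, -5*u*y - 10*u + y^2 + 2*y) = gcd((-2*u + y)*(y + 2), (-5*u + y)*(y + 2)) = y + 2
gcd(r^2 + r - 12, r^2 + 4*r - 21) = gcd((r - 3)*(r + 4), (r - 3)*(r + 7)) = r - 3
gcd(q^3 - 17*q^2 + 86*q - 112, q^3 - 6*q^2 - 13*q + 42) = q^2 - 9*q + 14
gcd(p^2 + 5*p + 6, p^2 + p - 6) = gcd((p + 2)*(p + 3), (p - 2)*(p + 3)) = p + 3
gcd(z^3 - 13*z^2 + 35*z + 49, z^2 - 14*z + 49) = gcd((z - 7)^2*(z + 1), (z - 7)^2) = z^2 - 14*z + 49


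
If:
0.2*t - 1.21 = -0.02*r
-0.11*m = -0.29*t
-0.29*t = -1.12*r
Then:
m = 15.55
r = 1.53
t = 5.90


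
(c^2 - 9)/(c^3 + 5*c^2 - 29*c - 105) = (c - 3)/(c^2 + 2*c - 35)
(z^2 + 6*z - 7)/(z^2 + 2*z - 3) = (z + 7)/(z + 3)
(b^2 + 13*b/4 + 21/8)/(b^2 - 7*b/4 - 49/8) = (2*b + 3)/(2*b - 7)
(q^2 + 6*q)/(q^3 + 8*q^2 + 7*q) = (q + 6)/(q^2 + 8*q + 7)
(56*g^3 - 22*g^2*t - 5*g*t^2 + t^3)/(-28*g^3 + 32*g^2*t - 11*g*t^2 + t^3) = (4*g + t)/(-2*g + t)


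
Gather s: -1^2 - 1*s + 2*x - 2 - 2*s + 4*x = -3*s + 6*x - 3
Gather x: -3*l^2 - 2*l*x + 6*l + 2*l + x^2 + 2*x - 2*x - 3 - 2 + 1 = -3*l^2 - 2*l*x + 8*l + x^2 - 4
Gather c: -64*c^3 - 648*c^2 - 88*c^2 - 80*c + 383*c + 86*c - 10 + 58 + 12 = -64*c^3 - 736*c^2 + 389*c + 60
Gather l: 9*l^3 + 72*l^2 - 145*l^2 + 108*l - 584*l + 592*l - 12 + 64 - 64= 9*l^3 - 73*l^2 + 116*l - 12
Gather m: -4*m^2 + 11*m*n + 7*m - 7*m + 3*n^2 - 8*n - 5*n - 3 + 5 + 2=-4*m^2 + 11*m*n + 3*n^2 - 13*n + 4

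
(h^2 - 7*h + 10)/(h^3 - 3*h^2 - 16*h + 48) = (h^2 - 7*h + 10)/(h^3 - 3*h^2 - 16*h + 48)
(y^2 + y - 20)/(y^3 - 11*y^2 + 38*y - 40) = (y + 5)/(y^2 - 7*y + 10)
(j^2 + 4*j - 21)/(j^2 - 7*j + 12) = (j + 7)/(j - 4)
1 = 1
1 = 1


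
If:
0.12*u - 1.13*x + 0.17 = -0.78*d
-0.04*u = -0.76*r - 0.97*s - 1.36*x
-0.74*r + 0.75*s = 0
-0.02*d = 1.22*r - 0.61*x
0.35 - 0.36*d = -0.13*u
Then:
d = 0.09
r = -0.02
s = -0.02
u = -2.43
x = -0.04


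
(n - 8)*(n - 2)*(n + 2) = n^3 - 8*n^2 - 4*n + 32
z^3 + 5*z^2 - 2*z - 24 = (z - 2)*(z + 3)*(z + 4)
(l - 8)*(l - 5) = l^2 - 13*l + 40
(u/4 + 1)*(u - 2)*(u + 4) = u^3/4 + 3*u^2/2 - 8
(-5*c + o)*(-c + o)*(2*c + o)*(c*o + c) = 10*c^4*o + 10*c^4 - 7*c^3*o^2 - 7*c^3*o - 4*c^2*o^3 - 4*c^2*o^2 + c*o^4 + c*o^3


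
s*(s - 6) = s^2 - 6*s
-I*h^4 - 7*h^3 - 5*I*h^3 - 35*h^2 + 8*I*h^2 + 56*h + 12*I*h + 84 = (h - 2)*(h + 6)*(h - 7*I)*(-I*h - I)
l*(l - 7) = l^2 - 7*l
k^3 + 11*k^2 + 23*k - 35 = (k - 1)*(k + 5)*(k + 7)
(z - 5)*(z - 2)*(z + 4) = z^3 - 3*z^2 - 18*z + 40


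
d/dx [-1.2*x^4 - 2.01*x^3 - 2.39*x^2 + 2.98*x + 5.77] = -4.8*x^3 - 6.03*x^2 - 4.78*x + 2.98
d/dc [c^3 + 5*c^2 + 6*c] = 3*c^2 + 10*c + 6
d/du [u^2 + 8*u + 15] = 2*u + 8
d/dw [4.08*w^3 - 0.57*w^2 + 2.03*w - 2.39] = 12.24*w^2 - 1.14*w + 2.03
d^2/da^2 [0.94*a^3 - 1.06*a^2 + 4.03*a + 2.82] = 5.64*a - 2.12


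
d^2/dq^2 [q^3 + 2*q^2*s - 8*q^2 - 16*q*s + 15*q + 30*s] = 6*q + 4*s - 16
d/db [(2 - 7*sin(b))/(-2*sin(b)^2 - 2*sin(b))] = (-7*cos(b)/2 + 2/tan(b) + cos(b)/sin(b)^2)/(sin(b) + 1)^2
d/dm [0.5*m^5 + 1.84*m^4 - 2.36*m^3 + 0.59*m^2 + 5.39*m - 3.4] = 2.5*m^4 + 7.36*m^3 - 7.08*m^2 + 1.18*m + 5.39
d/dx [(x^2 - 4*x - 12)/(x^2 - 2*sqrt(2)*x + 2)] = 2*((x - 2)*(x^2 - 2*sqrt(2)*x + 2) + (x - sqrt(2))*(-x^2 + 4*x + 12))/(x^2 - 2*sqrt(2)*x + 2)^2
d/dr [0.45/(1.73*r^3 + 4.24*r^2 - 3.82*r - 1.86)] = (-2.3355*r^2 - 3.816*r + 1.719)/(1.73*r^3 + 4.24*r^2 - 3.82*r - 1.86)^2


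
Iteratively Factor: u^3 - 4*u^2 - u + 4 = (u - 1)*(u^2 - 3*u - 4) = (u - 4)*(u - 1)*(u + 1)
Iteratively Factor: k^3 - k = (k - 1)*(k^2 + k) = (k - 1)*(k + 1)*(k)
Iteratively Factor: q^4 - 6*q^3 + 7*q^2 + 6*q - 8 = (q - 2)*(q^3 - 4*q^2 - q + 4) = (q - 2)*(q + 1)*(q^2 - 5*q + 4) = (q - 2)*(q - 1)*(q + 1)*(q - 4)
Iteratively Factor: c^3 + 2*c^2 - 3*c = (c + 3)*(c^2 - c) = c*(c + 3)*(c - 1)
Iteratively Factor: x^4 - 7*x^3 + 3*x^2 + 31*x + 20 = (x + 1)*(x^3 - 8*x^2 + 11*x + 20) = (x - 4)*(x + 1)*(x^2 - 4*x - 5) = (x - 4)*(x + 1)^2*(x - 5)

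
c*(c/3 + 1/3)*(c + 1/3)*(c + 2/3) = c^4/3 + 2*c^3/3 + 11*c^2/27 + 2*c/27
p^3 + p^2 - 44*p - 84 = (p - 7)*(p + 2)*(p + 6)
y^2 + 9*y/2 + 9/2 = (y + 3/2)*(y + 3)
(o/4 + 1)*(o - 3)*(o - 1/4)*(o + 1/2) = o^4/4 + 5*o^3/16 - 95*o^2/32 - 25*o/32 + 3/8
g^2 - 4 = (g - 2)*(g + 2)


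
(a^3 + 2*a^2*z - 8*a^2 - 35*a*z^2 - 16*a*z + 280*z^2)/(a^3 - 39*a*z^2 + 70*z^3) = (8 - a)/(-a + 2*z)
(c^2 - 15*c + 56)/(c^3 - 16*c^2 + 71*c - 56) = 1/(c - 1)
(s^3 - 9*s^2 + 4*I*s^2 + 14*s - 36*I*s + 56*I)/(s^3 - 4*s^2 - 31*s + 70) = (s + 4*I)/(s + 5)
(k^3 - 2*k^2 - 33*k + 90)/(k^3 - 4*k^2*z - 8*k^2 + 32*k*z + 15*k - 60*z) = (-k - 6)/(-k + 4*z)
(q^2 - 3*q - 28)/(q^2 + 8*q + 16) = (q - 7)/(q + 4)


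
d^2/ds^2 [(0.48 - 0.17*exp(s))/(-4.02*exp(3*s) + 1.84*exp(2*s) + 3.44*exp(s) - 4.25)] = (10.989072*exp(6*s) - 73.585296*exp(5*s) + 49.03424*exp(4*s) - 32.058586*exp(3*s) + 72.668976*exp(2*s) - 18.209128*exp(s) - 3.946975)*exp(s)/(64.964808*exp(9*s) - 89.205408*exp(8*s) - 125.944992*exp(7*s) + 352.485548*exp(6*s) - 80.844576*exp(5*s) - 374.789472*exp(4*s) + 338.530966*exp(3*s) + 51.1734*exp(2*s) - 186.405*exp(s) + 76.765625)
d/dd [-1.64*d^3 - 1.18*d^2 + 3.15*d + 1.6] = -4.92*d^2 - 2.36*d + 3.15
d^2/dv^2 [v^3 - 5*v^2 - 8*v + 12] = 6*v - 10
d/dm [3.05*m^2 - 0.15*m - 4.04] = 6.1*m - 0.15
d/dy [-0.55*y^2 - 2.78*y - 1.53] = -1.1*y - 2.78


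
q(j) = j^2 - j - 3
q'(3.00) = 5.00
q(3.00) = 3.00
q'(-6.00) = -13.00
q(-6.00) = 39.00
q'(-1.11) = -3.22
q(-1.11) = -0.66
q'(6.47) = 11.94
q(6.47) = 32.39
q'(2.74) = 4.48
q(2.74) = 1.77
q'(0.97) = 0.94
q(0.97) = -3.03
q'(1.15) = 1.30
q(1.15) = -2.83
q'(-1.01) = -3.02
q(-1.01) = -0.97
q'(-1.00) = -3.00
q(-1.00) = -1.00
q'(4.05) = 7.10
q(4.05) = 9.35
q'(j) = 2*j - 1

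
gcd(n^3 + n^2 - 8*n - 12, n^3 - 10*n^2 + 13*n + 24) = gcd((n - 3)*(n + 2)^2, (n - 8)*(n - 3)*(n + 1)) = n - 3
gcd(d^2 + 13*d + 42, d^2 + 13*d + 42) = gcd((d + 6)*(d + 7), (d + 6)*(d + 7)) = d^2 + 13*d + 42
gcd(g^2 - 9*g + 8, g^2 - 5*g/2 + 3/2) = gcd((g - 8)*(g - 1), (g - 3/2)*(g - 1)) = g - 1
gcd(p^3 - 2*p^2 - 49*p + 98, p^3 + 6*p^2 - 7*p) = p + 7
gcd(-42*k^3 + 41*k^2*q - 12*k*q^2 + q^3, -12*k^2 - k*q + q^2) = 1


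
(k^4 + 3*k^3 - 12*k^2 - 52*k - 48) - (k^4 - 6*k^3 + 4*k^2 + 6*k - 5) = 9*k^3 - 16*k^2 - 58*k - 43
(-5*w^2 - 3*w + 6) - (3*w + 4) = -5*w^2 - 6*w + 2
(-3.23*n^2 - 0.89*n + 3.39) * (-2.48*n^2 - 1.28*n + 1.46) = 8.0104*n^4 + 6.3416*n^3 - 11.9838*n^2 - 5.6386*n + 4.9494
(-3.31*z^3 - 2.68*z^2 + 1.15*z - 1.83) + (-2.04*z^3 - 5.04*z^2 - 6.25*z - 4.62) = -5.35*z^3 - 7.72*z^2 - 5.1*z - 6.45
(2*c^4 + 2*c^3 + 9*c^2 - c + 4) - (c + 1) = 2*c^4 + 2*c^3 + 9*c^2 - 2*c + 3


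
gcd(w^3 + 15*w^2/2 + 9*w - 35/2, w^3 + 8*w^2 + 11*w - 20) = w^2 + 4*w - 5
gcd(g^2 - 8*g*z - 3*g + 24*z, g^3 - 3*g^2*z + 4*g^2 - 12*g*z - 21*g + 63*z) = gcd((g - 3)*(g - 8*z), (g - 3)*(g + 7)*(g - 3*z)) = g - 3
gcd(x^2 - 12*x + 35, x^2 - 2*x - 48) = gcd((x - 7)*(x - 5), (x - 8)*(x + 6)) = 1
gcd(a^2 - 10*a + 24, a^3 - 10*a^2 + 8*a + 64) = a - 4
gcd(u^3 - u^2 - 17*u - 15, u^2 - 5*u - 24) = u + 3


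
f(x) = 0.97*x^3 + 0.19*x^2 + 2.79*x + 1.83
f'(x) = 2.91*x^2 + 0.38*x + 2.79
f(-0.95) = -1.48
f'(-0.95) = 5.06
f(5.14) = 152.91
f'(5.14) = 81.62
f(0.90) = 5.20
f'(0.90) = 5.49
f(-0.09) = 1.58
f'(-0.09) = 2.78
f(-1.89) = -9.31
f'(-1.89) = 12.47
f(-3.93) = -65.08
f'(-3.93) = 46.24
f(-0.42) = 0.62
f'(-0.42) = 3.14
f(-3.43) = -44.65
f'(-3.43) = 35.72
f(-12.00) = -1680.45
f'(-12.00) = 417.27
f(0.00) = 1.83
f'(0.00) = 2.79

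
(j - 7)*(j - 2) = j^2 - 9*j + 14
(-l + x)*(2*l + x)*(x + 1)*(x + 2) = -2*l^2*x^2 - 6*l^2*x - 4*l^2 + l*x^3 + 3*l*x^2 + 2*l*x + x^4 + 3*x^3 + 2*x^2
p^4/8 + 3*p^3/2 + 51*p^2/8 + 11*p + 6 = (p/4 + 1)*(p/2 + 1/2)*(p + 3)*(p + 4)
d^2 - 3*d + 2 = (d - 2)*(d - 1)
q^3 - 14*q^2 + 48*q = q*(q - 8)*(q - 6)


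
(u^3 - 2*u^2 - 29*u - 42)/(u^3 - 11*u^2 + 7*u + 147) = (u + 2)/(u - 7)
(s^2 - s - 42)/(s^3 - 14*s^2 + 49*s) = (s + 6)/(s*(s - 7))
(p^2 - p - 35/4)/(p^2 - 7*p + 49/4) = (2*p + 5)/(2*p - 7)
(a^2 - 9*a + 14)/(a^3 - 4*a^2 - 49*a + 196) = (a - 2)/(a^2 + 3*a - 28)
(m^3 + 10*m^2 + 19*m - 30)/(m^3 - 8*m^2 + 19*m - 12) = (m^2 + 11*m + 30)/(m^2 - 7*m + 12)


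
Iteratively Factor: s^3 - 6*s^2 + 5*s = (s)*(s^2 - 6*s + 5) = s*(s - 1)*(s - 5)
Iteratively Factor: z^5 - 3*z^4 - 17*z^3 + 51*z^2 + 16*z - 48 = (z + 1)*(z^4 - 4*z^3 - 13*z^2 + 64*z - 48) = (z + 1)*(z + 4)*(z^3 - 8*z^2 + 19*z - 12) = (z - 1)*(z + 1)*(z + 4)*(z^2 - 7*z + 12) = (z - 3)*(z - 1)*(z + 1)*(z + 4)*(z - 4)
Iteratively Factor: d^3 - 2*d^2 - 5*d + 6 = (d + 2)*(d^2 - 4*d + 3) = (d - 1)*(d + 2)*(d - 3)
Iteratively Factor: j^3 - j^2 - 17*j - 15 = (j - 5)*(j^2 + 4*j + 3) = (j - 5)*(j + 3)*(j + 1)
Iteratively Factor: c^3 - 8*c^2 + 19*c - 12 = (c - 4)*(c^2 - 4*c + 3) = (c - 4)*(c - 1)*(c - 3)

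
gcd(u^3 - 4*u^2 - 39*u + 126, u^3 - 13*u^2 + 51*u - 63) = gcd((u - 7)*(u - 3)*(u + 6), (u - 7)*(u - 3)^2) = u^2 - 10*u + 21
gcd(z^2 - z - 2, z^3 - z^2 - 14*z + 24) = z - 2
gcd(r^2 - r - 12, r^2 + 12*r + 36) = 1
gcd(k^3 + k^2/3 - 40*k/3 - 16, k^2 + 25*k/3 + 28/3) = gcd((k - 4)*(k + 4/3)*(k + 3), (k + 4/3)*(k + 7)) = k + 4/3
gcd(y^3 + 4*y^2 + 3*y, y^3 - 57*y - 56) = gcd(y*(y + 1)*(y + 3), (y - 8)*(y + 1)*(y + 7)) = y + 1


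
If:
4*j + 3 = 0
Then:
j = -3/4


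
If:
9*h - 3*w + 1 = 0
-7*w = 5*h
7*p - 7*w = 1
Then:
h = -7/78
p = 113/546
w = 5/78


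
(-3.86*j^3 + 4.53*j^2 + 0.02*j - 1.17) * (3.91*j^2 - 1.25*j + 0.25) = -15.0926*j^5 + 22.5373*j^4 - 6.5493*j^3 - 3.4672*j^2 + 1.4675*j - 0.2925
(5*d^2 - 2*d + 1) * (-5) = -25*d^2 + 10*d - 5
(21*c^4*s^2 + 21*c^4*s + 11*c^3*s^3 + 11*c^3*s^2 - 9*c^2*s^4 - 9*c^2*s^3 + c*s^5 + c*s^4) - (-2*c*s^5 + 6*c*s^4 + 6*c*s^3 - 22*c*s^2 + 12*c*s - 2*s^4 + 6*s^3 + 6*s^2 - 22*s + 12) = 21*c^4*s^2 + 21*c^4*s + 11*c^3*s^3 + 11*c^3*s^2 - 9*c^2*s^4 - 9*c^2*s^3 + 3*c*s^5 - 5*c*s^4 - 6*c*s^3 + 22*c*s^2 - 12*c*s + 2*s^4 - 6*s^3 - 6*s^2 + 22*s - 12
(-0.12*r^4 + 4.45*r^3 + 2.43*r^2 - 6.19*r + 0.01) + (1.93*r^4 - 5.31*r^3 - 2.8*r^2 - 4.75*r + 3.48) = 1.81*r^4 - 0.859999999999999*r^3 - 0.37*r^2 - 10.94*r + 3.49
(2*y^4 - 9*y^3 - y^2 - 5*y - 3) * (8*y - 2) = 16*y^5 - 76*y^4 + 10*y^3 - 38*y^2 - 14*y + 6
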